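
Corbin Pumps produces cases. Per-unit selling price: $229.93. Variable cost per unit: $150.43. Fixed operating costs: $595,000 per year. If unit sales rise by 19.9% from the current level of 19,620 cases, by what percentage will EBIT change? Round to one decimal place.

+32.2%

Contribution at this volume is 19,620 × $79.50 = $1,559,790.00.
Operating income = contribution − fixed costs = $1,559,790.00 − $595,000 = $964,790.00.
Degree of operating leverage = $1,559,790.00 / $964,790.00 = 1.6167.
So EBIT moves 1.6167 × (+19.9%) = +32.2%.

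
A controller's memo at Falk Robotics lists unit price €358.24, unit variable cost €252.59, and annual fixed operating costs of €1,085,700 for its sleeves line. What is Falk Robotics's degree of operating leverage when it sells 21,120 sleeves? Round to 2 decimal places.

1.95

At 21,120 units, contribution = 21,120 × €105.65 = €2,231,328.00.
EBIT = €2,231,328.00 − €1,085,700 = €1,145,628.00.
So DOL = total CM / EBIT = €2,231,328.00 / €1,145,628.00 = 1.9477.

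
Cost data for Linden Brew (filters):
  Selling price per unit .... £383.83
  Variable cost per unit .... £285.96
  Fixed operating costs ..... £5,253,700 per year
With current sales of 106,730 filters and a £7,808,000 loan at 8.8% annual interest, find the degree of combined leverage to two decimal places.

Contribution at this volume is 106,730 × £97.87 = £10,445,665.10.
Subtracting fixed costs: EBIT = £10,445,665.10 − £5,253,700 = £5,191,965.10. Interest = £687,104.00, so EBIT − I = £4,504,861.10.
DCL = contribution ÷ (EBIT − I) = £10,445,665.10 ÷ £4,504,861.10 = 2.3188.

2.32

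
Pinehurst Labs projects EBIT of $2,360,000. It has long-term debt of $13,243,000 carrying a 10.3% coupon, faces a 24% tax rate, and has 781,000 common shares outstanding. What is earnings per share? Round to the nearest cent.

Interest = $1,364,029.00, so EBT = $2,360,000 − $1,364,029.00 = $995,971.00.
Net income = $995,971.00 × (1 − 0.24) = $756,937.96.
Per share: $756,937.96 / 781,000 shares = $0.97.

$0.97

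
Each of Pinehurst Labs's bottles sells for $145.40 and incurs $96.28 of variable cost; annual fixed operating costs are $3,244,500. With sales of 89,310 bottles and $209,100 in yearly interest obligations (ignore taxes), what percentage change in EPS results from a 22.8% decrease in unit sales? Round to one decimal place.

-107.2%

Total contribution margin = 89,310 × $49.12 = $4,386,907.20.
Subtracting fixed costs: EBIT = $4,386,907.20 − $3,244,500 = $1,142,407.20.
After interest of $209,100.00, pre-tax earnings = $933,307.20.
DCL = total CM / (EBIT − I) = $4,386,907.20 / $933,307.20 = 4.7004.
EPS therefore changes by 4.7004 × (-22.8%) = -107.2%.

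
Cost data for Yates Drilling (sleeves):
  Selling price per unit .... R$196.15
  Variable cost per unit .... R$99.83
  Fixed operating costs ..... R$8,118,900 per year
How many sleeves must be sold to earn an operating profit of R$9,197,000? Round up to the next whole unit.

Contribution margin per unit = R$196.15 − R$99.83 = R$96.32.
Required volume = (fixed costs + target profit) ÷ CM = (R$8,118,900 + R$9,197,000) ÷ R$96.32 = 179,774.71, so 179,775 sleeves.

179,775 sleeves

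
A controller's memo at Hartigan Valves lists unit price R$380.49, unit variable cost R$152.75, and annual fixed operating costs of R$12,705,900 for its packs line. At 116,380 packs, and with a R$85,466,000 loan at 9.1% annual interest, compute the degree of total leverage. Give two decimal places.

At 116,380 units, contribution = 116,380 × R$227.74 = R$26,504,381.20.
Subtracting fixed costs: EBIT = R$26,504,381.20 − R$12,705,900 = R$13,798,481.20. Interest = R$7,777,406.00, so EBIT − I = R$6,021,075.20.
DCL = contribution ÷ (EBIT − I) = R$26,504,381.20 ÷ R$6,021,075.20 = 4.4019.

4.40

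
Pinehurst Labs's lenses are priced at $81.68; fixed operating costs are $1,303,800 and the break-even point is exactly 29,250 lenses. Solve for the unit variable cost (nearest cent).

Contribution per unit must be FC / Q = $1,303,800 / 29,250 = $44.5744.
Hence VC = price − CM = $81.68 − $44.5744 = $37.11.

$37.11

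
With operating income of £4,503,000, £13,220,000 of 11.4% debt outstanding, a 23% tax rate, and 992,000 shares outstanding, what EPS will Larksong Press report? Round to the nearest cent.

£2.33

Interest = £1,507,080.00, so EBT = £4,503,000 − £1,507,080.00 = £2,995,920.00.
After tax at 23%: net income = £2,995,920.00 × 0.77 = £2,306,858.40.
Per share: £2,306,858.40 / 992,000 shares = £2.33.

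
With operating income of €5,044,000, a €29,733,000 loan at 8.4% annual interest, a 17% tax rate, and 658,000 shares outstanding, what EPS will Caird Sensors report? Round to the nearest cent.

€3.21

Pre-tax income = €5,044,000 − €2,497,572.00 = €2,546,428.00.
Net income = €2,546,428.00 × (1 − 0.17) = €2,113,535.24.
Per share: €2,113,535.24 / 658,000 shares = €3.21.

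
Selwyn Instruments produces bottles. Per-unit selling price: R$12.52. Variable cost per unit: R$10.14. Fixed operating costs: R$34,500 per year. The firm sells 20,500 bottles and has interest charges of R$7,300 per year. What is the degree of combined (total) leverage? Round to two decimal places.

Contribution at this volume is 20,500 × R$2.38 = R$48,790.00.
EBIT = R$48,790.00 − R$34,500 = R$14,290.00. Interest = R$7,300.00.
DOL = R$48,790.00 ÷ R$14,290.00 = 3.4143; DFL = R$14,290.00 ÷ R$6,990.00 = 2.0443.
Combined leverage = 3.4143 × 2.0443 = 6.9799.

6.98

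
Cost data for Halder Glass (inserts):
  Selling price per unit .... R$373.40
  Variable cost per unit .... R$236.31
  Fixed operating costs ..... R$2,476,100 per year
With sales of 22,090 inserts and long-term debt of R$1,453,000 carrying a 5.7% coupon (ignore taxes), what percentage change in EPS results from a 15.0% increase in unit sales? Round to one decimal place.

Total contribution margin = 22,090 × R$137.09 = R$3,028,318.10.
Subtracting fixed costs: EBIT = R$3,028,318.10 − R$2,476,100 = R$552,218.10.
After interest of R$82,821.00, pre-tax earnings = R$469,397.10.
Degree of combined leverage = contribution ÷ (EBIT − I) = R$3,028,318.10 ÷ R$469,397.10 = 6.4515.
%ΔEPS = DCL × %ΔSales = 6.4515 × +15.0% = +96.8%.

+96.8%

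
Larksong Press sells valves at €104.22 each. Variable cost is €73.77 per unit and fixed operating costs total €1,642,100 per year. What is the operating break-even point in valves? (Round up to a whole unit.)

53,928 valves

Each unit contributes €104.22 − €73.77 = €30.45.
Units to break even: €1,642,100 ÷ €30.45 = 53,927.75, rounded up to 53,928.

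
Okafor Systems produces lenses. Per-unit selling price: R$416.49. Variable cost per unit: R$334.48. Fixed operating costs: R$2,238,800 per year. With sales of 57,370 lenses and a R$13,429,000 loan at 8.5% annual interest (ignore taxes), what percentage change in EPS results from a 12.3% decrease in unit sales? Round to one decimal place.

At 57,370 units, contribution = 57,370 × R$82.01 = R$4,704,913.70.
Operating income = contribution − fixed costs = R$4,704,913.70 − R$2,238,800 = R$2,466,113.70.
Interest = R$1,141,465.00, so EBIT − I = R$1,324,648.70.
DCL = total CM / (EBIT − I) = R$4,704,913.70 / R$1,324,648.70 = 3.5518.
EPS therefore changes by 3.5518 × (-12.3%) = -43.7%.

-43.7%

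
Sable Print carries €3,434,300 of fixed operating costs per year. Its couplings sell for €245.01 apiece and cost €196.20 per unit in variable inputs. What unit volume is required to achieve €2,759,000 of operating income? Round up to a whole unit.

Each unit contributes €245.01 − €196.20 = €48.81.
Units = (FC + target) / CM = (€3,434,300 + €2,759,000) / €48.81 = 126,885.88, so 126,886 couplings.

126,886 couplings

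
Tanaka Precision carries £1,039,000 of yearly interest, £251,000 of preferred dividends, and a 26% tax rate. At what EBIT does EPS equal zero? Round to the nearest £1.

Preferred dividends are paid after tax, so their pre-tax equivalent is £251,000 ÷ (1 − 0.26) = £339,189.19.
EPS = 0 when EBIT covers interest plus the pre-tax preferred burden: £1,039,000 + £339,189.19 = £1,378,189.19.

£1,378,189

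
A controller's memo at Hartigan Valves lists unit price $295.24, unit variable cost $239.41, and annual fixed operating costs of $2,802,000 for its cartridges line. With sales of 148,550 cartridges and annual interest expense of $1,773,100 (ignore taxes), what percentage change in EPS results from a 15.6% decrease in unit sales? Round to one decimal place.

Contribution at this volume is 148,550 × $55.83 = $8,293,546.50.
Subtracting fixed costs: EBIT = $8,293,546.50 − $2,802,000 = $5,491,546.50.
Interest = $1,773,100.00, so EBIT − I = $3,718,446.50.
DCL = total CM / (EBIT − I) = $8,293,546.50 / $3,718,446.50 = 2.2304.
%ΔEPS = DCL × %ΔSales = 2.2304 × -15.6% = -34.8%.

-34.8%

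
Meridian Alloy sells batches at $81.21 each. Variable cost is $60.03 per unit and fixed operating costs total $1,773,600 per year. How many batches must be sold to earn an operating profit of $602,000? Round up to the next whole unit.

112,163 batches

Each unit contributes $81.21 − $60.03 = $21.18.
Required volume = (fixed costs + target profit) ÷ CM = ($1,773,600 + $602,000) ÷ $21.18 = 112,162.42, so 112,163 batches.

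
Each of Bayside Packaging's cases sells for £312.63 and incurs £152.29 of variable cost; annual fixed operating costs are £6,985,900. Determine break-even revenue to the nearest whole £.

£13,621,067

CM per unit = £312.63 − £152.29 = £160.34; CM ratio = £160.34 / £312.63 = 0.5129.
Break-even sales = FC ÷ CM ratio = £6,985,900 × £312.63 / £160.34 = £13,621,067.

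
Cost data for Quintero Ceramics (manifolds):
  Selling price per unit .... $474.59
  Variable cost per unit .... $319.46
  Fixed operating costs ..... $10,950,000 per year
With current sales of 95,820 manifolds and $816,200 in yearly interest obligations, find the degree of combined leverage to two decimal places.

At 95,820 units, contribution = 95,820 × $155.13 = $14,864,556.60.
Subtracting fixed costs: EBIT = $14,864,556.60 − $10,950,000 = $3,914,556.60. Interest = $816,200.00.
DOL = $14,864,556.60 ÷ $3,914,556.60 = 3.7973; DFL = $3,914,556.60 ÷ $3,098,356.60 = 1.2634.
Combined leverage = 3.7973 × 1.2634 = 4.7975.

4.80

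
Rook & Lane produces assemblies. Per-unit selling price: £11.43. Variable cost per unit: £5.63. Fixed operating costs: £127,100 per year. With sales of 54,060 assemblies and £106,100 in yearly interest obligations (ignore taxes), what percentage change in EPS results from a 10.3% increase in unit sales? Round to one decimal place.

+40.2%

At 54,060 units, contribution = 54,060 × £5.80 = £313,548.00.
EBIT = £313,548.00 − £127,100 = £186,448.00.
Interest = £106,100.00, so EBIT − I = £80,348.00.
Degree of combined leverage = contribution ÷ (EBIT − I) = £313,548.00 ÷ £80,348.00 = 3.9024.
EPS therefore changes by 3.9024 × (+10.3%) = +40.2%.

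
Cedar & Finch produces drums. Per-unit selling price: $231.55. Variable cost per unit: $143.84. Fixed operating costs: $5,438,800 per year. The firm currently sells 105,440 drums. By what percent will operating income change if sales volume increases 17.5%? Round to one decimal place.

+42.5%

Total contribution margin = 105,440 × $87.71 = $9,248,142.40.
EBIT = $9,248,142.40 − $5,438,800 = $3,809,342.40.
So DOL = total CM / EBIT = $9,248,142.40 / $3,809,342.40 = 2.4278.
%ΔEBIT = DOL × %ΔSales = 2.4278 × +17.5% = +42.5%.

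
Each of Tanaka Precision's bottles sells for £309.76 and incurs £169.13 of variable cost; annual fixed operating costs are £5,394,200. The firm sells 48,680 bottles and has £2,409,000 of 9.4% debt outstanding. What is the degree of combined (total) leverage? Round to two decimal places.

Contribution at this volume is 48,680 × £140.63 = £6,845,868.40.
Subtracting fixed costs: EBIT = £6,845,868.40 − £5,394,200 = £1,451,668.40. Interest = £226,446.00, so EBIT − I = £1,225,222.40.
Degree of total leverage = total CM / (EBIT − interest) = £6,845,868.40 / £1,225,222.40 = 5.5874.

5.59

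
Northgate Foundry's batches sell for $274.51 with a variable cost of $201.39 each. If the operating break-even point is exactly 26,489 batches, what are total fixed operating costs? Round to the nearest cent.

Each unit contributes $274.51 − $201.39 = $73.12.
Fixed costs = break-even units × CM = 26,489 × $73.12 = $1,936,875.68.

$1,936,875.68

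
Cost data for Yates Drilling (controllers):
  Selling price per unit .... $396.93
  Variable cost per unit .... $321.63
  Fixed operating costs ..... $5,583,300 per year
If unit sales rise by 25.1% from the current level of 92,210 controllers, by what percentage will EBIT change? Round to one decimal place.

+128.1%

Total contribution margin = 92,210 × $75.30 = $6,943,413.00.
EBIT = $6,943,413.00 − $5,583,300 = $1,360,113.00.
Degree of operating leverage = $6,943,413.00 / $1,360,113.00 = 5.1050.
So EBIT moves 5.1050 × (+25.1%) = +128.1%.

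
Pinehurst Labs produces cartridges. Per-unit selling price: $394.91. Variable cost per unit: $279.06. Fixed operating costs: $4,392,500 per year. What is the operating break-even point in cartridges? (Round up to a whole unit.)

Each unit contributes $394.91 − $279.06 = $115.85.
Units to break even: $4,392,500 ÷ $115.85 = 37,915.41, rounded up to 37,916.

37,916 cartridges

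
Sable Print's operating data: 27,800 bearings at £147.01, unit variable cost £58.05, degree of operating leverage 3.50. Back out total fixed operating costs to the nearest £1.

£1,766,491

Contribution at this volume is 27,800 × £88.96 = £2,473,088.00.
DOL = contribution / EBIT, so EBIT = £2,473,088.00 / 3.50 = £706,596.57.
And FC = contribution − EBIT = £2,473,088.00 − £706,596.57 = £1,766,491.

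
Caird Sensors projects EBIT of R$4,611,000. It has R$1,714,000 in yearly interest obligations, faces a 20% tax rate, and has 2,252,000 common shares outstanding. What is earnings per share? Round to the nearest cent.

Interest = R$1,714,000.00, so EBT = R$4,611,000 − R$1,714,000.00 = R$2,897,000.00.
Net income = R$2,897,000.00 × (1 − 0.20) = R$2,317,600.00.
Per share: R$2,317,600.00 / 2,252,000 shares = R$1.03.

R$1.03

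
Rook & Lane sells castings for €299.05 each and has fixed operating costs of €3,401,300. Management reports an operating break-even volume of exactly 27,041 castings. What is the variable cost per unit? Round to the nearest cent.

€173.27

At break-even, FC = Q × (P − VC), so P − VC = €3,401,300 ÷ 27,041 = €125.7831.
Hence VC = price − CM = €299.05 − €125.7831 = €173.27.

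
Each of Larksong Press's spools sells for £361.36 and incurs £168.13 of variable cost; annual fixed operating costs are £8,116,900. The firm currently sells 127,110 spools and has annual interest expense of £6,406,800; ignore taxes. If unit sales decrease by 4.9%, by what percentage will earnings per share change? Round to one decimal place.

Contribution at this volume is 127,110 × £193.23 = £24,561,465.30.
EBIT = £24,561,465.30 − £8,116,900 = £16,444,565.30.
After interest of £6,406,800.00, pre-tax earnings = £10,037,765.30.
DCL = total CM / (EBIT − I) = £24,561,465.30 / £10,037,765.30 = 2.4469.
EPS therefore changes by 2.4469 × (-4.9%) = -12.0%.

-12.0%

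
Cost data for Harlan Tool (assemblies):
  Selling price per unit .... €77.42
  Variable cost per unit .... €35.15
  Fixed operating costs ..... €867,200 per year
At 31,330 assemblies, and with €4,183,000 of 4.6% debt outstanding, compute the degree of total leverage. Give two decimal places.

Contribution at this volume is 31,330 × €42.27 = €1,324,319.10.
Subtracting fixed costs: EBIT = €1,324,319.10 − €867,200 = €457,119.10. Interest = €192,418.00, so EBIT − I = €264,701.10.
Degree of total leverage = total CM / (EBIT − interest) = €1,324,319.10 / €264,701.10 = 5.0031.

5.00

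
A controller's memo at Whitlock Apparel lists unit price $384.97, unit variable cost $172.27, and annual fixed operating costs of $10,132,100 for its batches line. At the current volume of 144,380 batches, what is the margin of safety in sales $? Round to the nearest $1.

$37,243,677

Each unit contributes $384.97 − $172.27 = $212.70. Break-even units = $10,132,100 ÷ $212.70 = 47,635.64; break-even revenue = 47,635.64 × $384.97 = $18,338,291.19.
Actual sales revenue = 144,380 × $384.97 = $55,581,968.60.
Margin of safety = $55,581,968.60 − $18,338,291.19 = $37,243,677.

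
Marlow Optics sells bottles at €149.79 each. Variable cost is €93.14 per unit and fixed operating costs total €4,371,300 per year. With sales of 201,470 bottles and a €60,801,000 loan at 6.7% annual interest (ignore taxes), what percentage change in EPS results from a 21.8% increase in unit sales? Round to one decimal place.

+83.8%

Contribution at this volume is 201,470 × €56.65 = €11,413,275.50.
Subtracting fixed costs: EBIT = €11,413,275.50 − €4,371,300 = €7,041,975.50.
Interest = €4,073,667.00, so EBIT − I = €2,968,308.50.
DCL = total CM / (EBIT − I) = €11,413,275.50 / €2,968,308.50 = 3.8450.
EPS therefore changes by 3.8450 × (+21.8%) = +83.8%.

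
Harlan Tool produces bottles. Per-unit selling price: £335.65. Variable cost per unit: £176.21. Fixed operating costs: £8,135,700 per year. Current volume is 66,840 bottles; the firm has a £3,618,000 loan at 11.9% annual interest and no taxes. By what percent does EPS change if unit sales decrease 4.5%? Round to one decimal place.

-22.9%

Total contribution margin = 66,840 × £159.44 = £10,656,969.60.
EBIT = £10,656,969.60 − £8,135,700 = £2,521,269.60.
After interest of £430,542.00, pre-tax earnings = £2,090,727.60.
Degree of combined leverage = contribution ÷ (EBIT − I) = £10,656,969.60 ÷ £2,090,727.60 = 5.0973.
EPS therefore changes by 5.0973 × (-4.5%) = -22.9%.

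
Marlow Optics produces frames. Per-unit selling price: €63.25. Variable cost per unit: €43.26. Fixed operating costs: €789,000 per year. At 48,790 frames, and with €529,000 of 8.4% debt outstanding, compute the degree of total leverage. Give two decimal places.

Contribution at this volume is 48,790 × €19.99 = €975,312.10.
EBIT = €975,312.10 − €789,000 = €186,312.10. Interest = €44,436.00.
DOL = €975,312.10 ÷ €186,312.10 = 5.2348; DFL = €186,312.10 ÷ €141,876.10 = 1.3132.
Combined leverage = 5.2348 × 1.3132 = 6.8743.

6.87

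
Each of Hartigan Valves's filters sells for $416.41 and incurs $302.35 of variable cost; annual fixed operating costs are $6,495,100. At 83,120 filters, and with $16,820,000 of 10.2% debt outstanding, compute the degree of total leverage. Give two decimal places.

Total contribution margin = 83,120 × $114.06 = $9,480,667.20.
EBIT = $9,480,667.20 − $6,495,100 = $2,985,567.20. Interest = $1,715,640.00, so EBIT − I = $1,269,927.20.
Degree of total leverage = total CM / (EBIT − interest) = $9,480,667.20 / $1,269,927.20 = 7.4655.

7.47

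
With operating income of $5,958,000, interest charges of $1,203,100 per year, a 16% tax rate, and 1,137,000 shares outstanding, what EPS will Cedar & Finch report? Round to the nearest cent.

Interest = $1,203,100.00, so EBT = $5,958,000 − $1,203,100.00 = $4,754,900.00.
After tax at 16%: net income = $4,754,900.00 × 0.84 = $3,994,116.00.
EPS = $3,994,116.00 ÷ 1,137,000 = $3.51.

$3.51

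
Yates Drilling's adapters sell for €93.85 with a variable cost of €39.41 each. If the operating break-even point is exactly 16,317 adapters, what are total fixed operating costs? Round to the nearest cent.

€888,297.48

Contribution margin per unit = €93.85 − €39.41 = €54.44.
Fixed costs = break-even units × CM = 16,317 × €54.44 = €888,297.48.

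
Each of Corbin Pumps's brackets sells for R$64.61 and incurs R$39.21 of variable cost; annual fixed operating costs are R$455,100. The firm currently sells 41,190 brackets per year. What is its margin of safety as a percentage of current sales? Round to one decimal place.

56.5%

Contribution margin per unit = R$64.61 − R$39.21 = R$25.40. Break-even units = R$455,100 ÷ R$25.40 = 17,917.32; break-even revenue = 17,917.32 × R$64.61 = R$1,157,638.23.
Actual sales revenue = 41,190 × R$64.61 = R$2,661,285.90.
Margin of safety = (R$2,661,285.90 − R$1,157,638.23) ÷ R$2,661,285.90 = 56.5%.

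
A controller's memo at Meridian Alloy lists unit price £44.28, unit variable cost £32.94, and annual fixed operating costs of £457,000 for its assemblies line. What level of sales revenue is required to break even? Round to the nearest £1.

Contribution margin per unit = £44.28 − £32.94 = £11.34, a CM ratio of £11.34 ÷ £44.28 = 0.2561.
Break-even revenue = fixed costs × price ÷ CM = £457,000 × £44.28 ÷ £11.34 = £1,784,476.

£1,784,476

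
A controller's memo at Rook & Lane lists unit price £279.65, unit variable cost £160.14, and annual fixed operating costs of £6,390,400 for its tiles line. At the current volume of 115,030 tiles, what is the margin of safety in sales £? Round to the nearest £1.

£17,214,785

Unit CM = price − variable cost = £279.65 − £160.14 = £119.51. Break-even units = £6,390,400 ÷ £119.51 = 53,471.68; break-even revenue = 53,471.68 × £279.65 = £14,953,354.20.
Actual sales revenue = 115,030 × £279.65 = £32,168,139.50.
Margin of safety = £32,168,139.50 − £14,953,354.20 = £17,214,785.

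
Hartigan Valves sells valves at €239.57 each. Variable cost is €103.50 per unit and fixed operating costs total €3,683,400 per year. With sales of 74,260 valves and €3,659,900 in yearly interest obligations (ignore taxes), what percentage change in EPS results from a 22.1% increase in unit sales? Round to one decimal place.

Contribution at this volume is 74,260 × €136.07 = €10,104,558.20.
Operating income = contribution − fixed costs = €10,104,558.20 − €3,683,400 = €6,421,158.20.
After interest of €3,659,900.00, pre-tax earnings = €2,761,258.20.
DCL = total CM / (EBIT − I) = €10,104,558.20 / €2,761,258.20 = 3.6594.
%ΔEPS = DCL × %ΔSales = 3.6594 × +22.1% = +80.9%.

+80.9%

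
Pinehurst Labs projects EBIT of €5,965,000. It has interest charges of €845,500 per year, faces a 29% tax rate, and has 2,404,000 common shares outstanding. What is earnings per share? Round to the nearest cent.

€1.51

Interest = €845,500.00, so EBT = €5,965,000 − €845,500.00 = €5,119,500.00.
Net income = €5,119,500.00 × (1 − 0.29) = €3,634,845.00.
Per share: €3,634,845.00 / 2,404,000 shares = €1.51.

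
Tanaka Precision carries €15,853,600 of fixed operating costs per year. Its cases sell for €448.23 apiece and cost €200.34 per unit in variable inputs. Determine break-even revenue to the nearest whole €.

Contribution margin per unit = €448.23 − €200.34 = €247.89, a CM ratio of €247.89 ÷ €448.23 = 0.5530.
Break-even sales = FC ÷ CM ratio = €15,853,600 × €448.23 / €247.89 = €28,666,179.

€28,666,179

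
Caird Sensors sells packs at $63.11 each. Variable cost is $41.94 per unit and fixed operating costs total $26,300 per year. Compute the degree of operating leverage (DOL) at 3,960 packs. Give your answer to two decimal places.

1.46

At 3,960 units, contribution = 3,960 × $21.17 = $83,833.20.
Operating income = contribution − fixed costs = $83,833.20 − $26,300 = $57,533.20.
So DOL = total CM / EBIT = $83,833.20 / $57,533.20 = 1.4571.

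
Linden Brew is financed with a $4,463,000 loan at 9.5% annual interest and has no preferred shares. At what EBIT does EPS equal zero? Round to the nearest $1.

Annual interest = 9.5% × $4,463,000 = $423,985.00.
Without preferred stock the financial break-even is simply EBIT = interest = $423,985.00.

$423,985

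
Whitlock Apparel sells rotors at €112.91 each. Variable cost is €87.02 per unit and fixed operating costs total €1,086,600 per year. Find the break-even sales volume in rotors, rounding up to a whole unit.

41,970 rotors

Each unit contributes €112.91 − €87.02 = €25.89.
Break-even Q = €1,086,600 / €25.89 = 41,969.87 → 41,970 rotors.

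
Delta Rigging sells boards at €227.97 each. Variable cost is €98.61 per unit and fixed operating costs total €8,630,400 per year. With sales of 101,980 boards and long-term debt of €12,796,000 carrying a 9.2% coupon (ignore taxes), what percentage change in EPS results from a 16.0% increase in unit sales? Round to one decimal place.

Total contribution margin = 101,980 × €129.36 = €13,192,132.80.
Operating income = contribution − fixed costs = €13,192,132.80 − €8,630,400 = €4,561,732.80.
After interest of €1,177,232.00, pre-tax earnings = €3,384,500.80.
Degree of combined leverage = contribution ÷ (EBIT − I) = €13,192,132.80 ÷ €3,384,500.80 = 3.8978.
%ΔEPS = DCL × %ΔSales = 3.8978 × +16.0% = +62.4%.

+62.4%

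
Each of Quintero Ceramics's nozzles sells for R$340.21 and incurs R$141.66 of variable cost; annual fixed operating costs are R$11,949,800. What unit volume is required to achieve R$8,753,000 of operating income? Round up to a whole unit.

104,270 nozzles

Each unit contributes R$340.21 − R$141.66 = R$198.55.
Required volume = (fixed costs + target profit) ÷ CM = (R$11,949,800 + R$8,753,000) ÷ R$198.55 = 104,269.96, so 104,270 nozzles.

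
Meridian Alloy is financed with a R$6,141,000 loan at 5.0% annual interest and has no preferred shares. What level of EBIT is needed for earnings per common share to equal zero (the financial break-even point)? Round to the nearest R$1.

R$307,050

Annual interest = 5.0% × R$6,141,000 = R$307,050.00.
Without preferred stock the financial break-even is simply EBIT = interest = R$307,050.00.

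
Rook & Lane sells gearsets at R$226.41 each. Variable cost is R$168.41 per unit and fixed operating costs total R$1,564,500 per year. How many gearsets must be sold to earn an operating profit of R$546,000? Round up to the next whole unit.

Contribution margin per unit = R$226.41 − R$168.41 = R$58.00.
Units = (FC + target) / CM = (R$1,564,500 + R$546,000) / R$58.00 = 36,387.93, so 36,388 gearsets.

36,388 gearsets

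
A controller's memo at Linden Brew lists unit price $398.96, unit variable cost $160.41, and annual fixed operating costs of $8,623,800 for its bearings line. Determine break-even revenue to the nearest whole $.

$14,422,768

CM per unit = $398.96 − $160.41 = $238.55; CM ratio = $238.55 / $398.96 = 0.5979.
Break-even revenue = fixed costs × price ÷ CM = $8,623,800 × $398.96 ÷ $238.55 = $14,422,768.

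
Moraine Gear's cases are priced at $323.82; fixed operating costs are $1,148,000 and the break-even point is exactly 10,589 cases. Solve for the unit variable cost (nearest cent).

$215.41

Contribution per unit must be FC / Q = $1,148,000 / 10,589 = $108.4144.
Hence VC = price − CM = $323.82 − $108.4144 = $215.41.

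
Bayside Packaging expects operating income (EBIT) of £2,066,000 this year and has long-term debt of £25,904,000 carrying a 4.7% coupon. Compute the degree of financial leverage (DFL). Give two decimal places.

2.43

Annual interest charges come to £1,217,488.00.
DFL = EBIT ÷ (EBIT − I) = £2,066,000 ÷ (£2,066,000 − £1,217,488.00) = £2,066,000 ÷ £848,512.00 = 2.4349.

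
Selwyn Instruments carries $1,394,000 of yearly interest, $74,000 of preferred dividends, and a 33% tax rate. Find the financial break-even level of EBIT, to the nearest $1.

Preferred dividends are paid after tax, so their pre-tax equivalent is $74,000 ÷ (1 − 0.33) = $110,447.76.
EPS = 0 when EBIT covers interest plus the pre-tax preferred burden: $1,394,000 + $110,447.76 = $1,504,447.76.

$1,504,448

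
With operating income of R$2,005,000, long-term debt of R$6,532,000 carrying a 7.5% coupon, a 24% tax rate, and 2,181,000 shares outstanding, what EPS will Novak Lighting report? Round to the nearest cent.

R$0.53

Interest = R$489,900.00, so EBT = R$2,005,000 − R$489,900.00 = R$1,515,100.00.
After tax at 24%: net income = R$1,515,100.00 × 0.76 = R$1,151,476.00.
Per share: R$1,151,476.00 / 2,181,000 shares = R$0.53.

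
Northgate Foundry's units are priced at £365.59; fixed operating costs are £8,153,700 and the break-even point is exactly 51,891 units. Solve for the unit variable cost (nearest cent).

At break-even, FC = Q × (P − VC), so P − VC = £8,153,700 ÷ 51,891 = £157.1313.
Hence VC = price − CM = £365.59 − £157.1313 = £208.46.

£208.46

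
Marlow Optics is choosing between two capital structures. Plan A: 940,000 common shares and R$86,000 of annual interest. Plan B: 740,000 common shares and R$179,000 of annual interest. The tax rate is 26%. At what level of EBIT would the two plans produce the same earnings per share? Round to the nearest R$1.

R$523,100

Set EPS_A = EPS_B: (EBIT − R$86,000)(1 − 0.26) ÷ 940,000 = (EBIT − R$179,000)(1 − 0.26) ÷ 740,000.
Cancelling (1 − t) and cross-multiplying: 740,000·(EBIT − 86,000) = 940,000·(EBIT − 179,000).
Solving, EBIT = (179,000·940,000 − 86,000·740,000) / (940,000 − 740,000) = 104,620,000,000 / 200,000 = 523,100.00.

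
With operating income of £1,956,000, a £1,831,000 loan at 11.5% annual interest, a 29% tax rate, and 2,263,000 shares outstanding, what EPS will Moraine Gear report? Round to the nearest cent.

Interest = £210,565.00, so EBT = £1,956,000 − £210,565.00 = £1,745,435.00.
Net income = £1,745,435.00 × (1 − 0.29) = £1,239,258.85.
Per share: £1,239,258.85 / 2,263,000 shares = £0.55.

£0.55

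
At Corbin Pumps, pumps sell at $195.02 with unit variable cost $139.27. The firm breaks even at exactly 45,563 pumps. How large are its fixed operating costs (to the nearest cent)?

Contribution margin per unit = $195.02 − $139.27 = $55.75.
Fixed costs = break-even units × CM = 45,563 × $55.75 = $2,540,137.25.

$2,540,137.25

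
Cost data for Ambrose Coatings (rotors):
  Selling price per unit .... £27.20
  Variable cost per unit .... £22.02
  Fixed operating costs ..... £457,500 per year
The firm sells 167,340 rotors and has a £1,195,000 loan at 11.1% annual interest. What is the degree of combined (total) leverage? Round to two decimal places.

At 167,340 units, contribution = 167,340 × £5.18 = £866,821.20.
EBIT = £866,821.20 − £457,500 = £409,321.20. Interest = £132,645.00.
DOL = £866,821.20 ÷ £409,321.20 = 2.1177; DFL = £409,321.20 ÷ £276,676.20 = 1.4794.
Combined leverage = 2.1177 × 1.4794 = 3.1329.

3.13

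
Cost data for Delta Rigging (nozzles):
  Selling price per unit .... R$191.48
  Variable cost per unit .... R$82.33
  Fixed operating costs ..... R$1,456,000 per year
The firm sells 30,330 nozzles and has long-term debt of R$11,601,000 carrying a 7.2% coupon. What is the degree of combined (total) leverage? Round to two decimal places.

Total contribution margin = 30,330 × R$109.15 = R$3,310,519.50.
Operating income = contribution − fixed costs = R$3,310,519.50 − R$1,456,000 = R$1,854,519.50. Interest = R$835,272.00, so EBIT − I = R$1,019,247.50.
DCL = contribution ÷ (EBIT − I) = R$3,310,519.50 ÷ R$1,019,247.50 = 3.2480.

3.25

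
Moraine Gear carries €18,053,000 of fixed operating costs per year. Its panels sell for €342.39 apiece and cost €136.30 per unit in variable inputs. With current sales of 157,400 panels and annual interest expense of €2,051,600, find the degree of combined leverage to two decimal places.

Total contribution margin = 157,400 × €206.09 = €32,438,566.00.
EBIT = €32,438,566.00 − €18,053,000 = €14,385,566.00. Interest = €2,051,600.00.
DOL = €32,438,566.00 ÷ €14,385,566.00 = 2.2549; DFL = €14,385,566.00 ÷ €12,333,966.00 = 1.1663.
Combined leverage = 2.2549 × 1.1663 = 2.6299.

2.63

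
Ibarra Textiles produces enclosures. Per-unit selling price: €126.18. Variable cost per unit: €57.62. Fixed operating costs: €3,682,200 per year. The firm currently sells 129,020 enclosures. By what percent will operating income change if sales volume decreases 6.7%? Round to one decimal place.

-11.5%

Contribution at this volume is 129,020 × €68.56 = €8,845,611.20.
Subtracting fixed costs: EBIT = €8,845,611.20 − €3,682,200 = €5,163,411.20.
Degree of operating leverage = €8,845,611.20 / €5,163,411.20 = 1.7131.
So EBIT moves 1.7131 × (-6.7%) = -11.5%.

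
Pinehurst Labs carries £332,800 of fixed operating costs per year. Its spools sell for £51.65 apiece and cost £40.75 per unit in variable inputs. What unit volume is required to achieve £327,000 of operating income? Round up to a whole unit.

Each unit contributes £51.65 − £40.75 = £10.90.
Required volume = (fixed costs + target profit) ÷ CM = (£332,800 + £327,000) ÷ £10.90 = 60,532.11, so 60,533 spools.

60,533 spools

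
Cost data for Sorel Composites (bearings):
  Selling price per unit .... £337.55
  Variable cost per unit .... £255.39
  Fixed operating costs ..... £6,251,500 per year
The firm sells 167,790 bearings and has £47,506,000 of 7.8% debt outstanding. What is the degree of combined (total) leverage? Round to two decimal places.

3.60

Contribution at this volume is 167,790 × £82.16 = £13,785,626.40.
Subtracting fixed costs: EBIT = £13,785,626.40 − £6,251,500 = £7,534,126.40. Interest = £3,705,468.00, so EBIT − I = £3,828,658.40.
DCL = contribution ÷ (EBIT − I) = £13,785,626.40 ÷ £3,828,658.40 = 3.6006.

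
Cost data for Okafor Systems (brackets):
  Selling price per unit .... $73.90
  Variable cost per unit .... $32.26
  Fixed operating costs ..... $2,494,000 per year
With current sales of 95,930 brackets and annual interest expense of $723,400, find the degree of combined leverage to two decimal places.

At 95,930 units, contribution = 95,930 × $41.64 = $3,994,525.20.
Subtracting fixed costs: EBIT = $3,994,525.20 − $2,494,000 = $1,500,525.20. Interest = $723,400.00.
DOL = $3,994,525.20 ÷ $1,500,525.20 = 2.6621; DFL = $1,500,525.20 ÷ $777,125.20 = 1.9309.
Combined leverage = 2.6621 × 1.9309 = 5.1402.

5.14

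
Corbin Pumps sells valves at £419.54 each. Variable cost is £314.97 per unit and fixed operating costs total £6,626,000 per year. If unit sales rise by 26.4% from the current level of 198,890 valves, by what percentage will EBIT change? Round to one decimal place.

+38.7%

Total contribution margin = 198,890 × £104.57 = £20,797,927.30.
Subtracting fixed costs: EBIT = £20,797,927.30 − £6,626,000 = £14,171,927.30.
So DOL = total CM / EBIT = £20,797,927.30 / £14,171,927.30 = 1.4675.
%ΔEBIT = DOL × %ΔSales = 1.4675 × +26.4% = +38.7%.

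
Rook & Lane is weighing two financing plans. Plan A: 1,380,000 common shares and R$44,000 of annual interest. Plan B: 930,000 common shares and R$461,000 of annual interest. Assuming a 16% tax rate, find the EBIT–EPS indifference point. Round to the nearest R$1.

R$1,322,800

Set EPS_A = EPS_B: (EBIT − R$44,000)(1 − 0.16) ÷ 1,380,000 = (EBIT − R$461,000)(1 − 0.16) ÷ 930,000.
The (1 − t) factor cancels: (EBIT − 44,000) × 930,000 = (EBIT − 461,000) × 1,380,000.
EBIT × (1,380,000 − 930,000) = 461,000 × 1,380,000 − 44,000 × 930,000 = 595,260,000,000, so EBIT = 595,260,000,000 ÷ 450,000 = 1,322,800.00.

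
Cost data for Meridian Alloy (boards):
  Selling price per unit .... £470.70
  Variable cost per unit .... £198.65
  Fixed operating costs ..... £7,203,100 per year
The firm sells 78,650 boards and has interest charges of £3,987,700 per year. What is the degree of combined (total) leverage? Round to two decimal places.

2.10

Contribution at this volume is 78,650 × £272.05 = £21,396,732.50.
Subtracting fixed costs: EBIT = £21,396,732.50 − £7,203,100 = £14,193,632.50. Interest = £3,987,700.00.
DOL = £21,396,732.50 ÷ £14,193,632.50 = 1.5075; DFL = £14,193,632.50 ÷ £10,205,932.50 = 1.3907.
Combined leverage = 1.5075 × 1.3907 = 2.0965.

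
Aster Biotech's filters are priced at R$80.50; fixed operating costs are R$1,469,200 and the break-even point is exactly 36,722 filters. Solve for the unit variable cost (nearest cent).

R$40.49

Contribution per unit must be FC / Q = R$1,469,200 / 36,722 = R$40.0087.
Variable cost per unit = R$80.50 − R$40.0087 = R$40.49.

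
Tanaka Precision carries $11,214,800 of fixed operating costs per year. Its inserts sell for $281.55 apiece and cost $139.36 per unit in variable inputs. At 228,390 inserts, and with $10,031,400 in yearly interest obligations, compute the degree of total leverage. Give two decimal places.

Contribution at this volume is 228,390 × $142.19 = $32,474,774.10.
EBIT = $32,474,774.10 − $11,214,800 = $21,259,974.10. Interest = $10,031,400.00.
DOL = $32,474,774.10 ÷ $21,259,974.10 = 1.5275; DFL = $21,259,974.10 ÷ $11,228,574.10 = 1.8934.
DCL = DOL × DFL = 1.5275 × 1.8934 = 2.8922.

2.89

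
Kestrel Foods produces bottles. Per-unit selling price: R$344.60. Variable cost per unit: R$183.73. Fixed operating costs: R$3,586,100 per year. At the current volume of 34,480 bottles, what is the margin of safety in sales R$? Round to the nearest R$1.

Each unit contributes R$344.60 − R$183.73 = R$160.87. Break-even units = R$3,586,100 ÷ R$160.87 = 22,291.91; break-even revenue = 22,291.91 × R$344.60 = R$7,681,793.12.
Actual sales revenue = 34,480 × R$344.60 = R$11,881,808.00.
Margin of safety = R$11,881,808.00 − R$7,681,793.12 = R$4,200,015.

R$4,200,015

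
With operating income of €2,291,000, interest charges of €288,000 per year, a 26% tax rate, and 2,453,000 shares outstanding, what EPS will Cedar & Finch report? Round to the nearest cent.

€0.60

Pre-tax income = €2,291,000 − €288,000.00 = €2,003,000.00.
After tax at 26%: net income = €2,003,000.00 × 0.74 = €1,482,220.00.
EPS = €1,482,220.00 ÷ 2,453,000 = €0.60.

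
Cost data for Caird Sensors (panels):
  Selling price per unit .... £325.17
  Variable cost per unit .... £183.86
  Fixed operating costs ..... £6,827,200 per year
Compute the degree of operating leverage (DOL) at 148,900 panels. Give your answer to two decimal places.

Contribution at this volume is 148,900 × £141.31 = £21,041,059.00.
Operating income = contribution − fixed costs = £21,041,059.00 − £6,827,200 = £14,213,859.00.
DOL = contribution ÷ EBIT = £21,041,059.00 ÷ £14,213,859.00 = 1.4803.

1.48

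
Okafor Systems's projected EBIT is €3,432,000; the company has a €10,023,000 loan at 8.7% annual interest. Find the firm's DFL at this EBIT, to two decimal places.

Interest = €872,001.00.
DFL = EBIT ÷ (EBIT − I) = €3,432,000 ÷ (€3,432,000 − €872,001.00) = €3,432,000 ÷ €2,559,999.00 = 1.3406.

1.34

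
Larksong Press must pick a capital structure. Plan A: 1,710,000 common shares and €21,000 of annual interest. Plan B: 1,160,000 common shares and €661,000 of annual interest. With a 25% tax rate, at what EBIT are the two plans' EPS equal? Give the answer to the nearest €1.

€2,010,818

At indifference, (EBIT − 21,000)(1 − t)/1,710,000 = (EBIT − 661,000)(1 − t)/1,160,000.
The (1 − t) factor cancels: (EBIT − 21,000) × 1,160,000 = (EBIT − 661,000) × 1,710,000.
EBIT × (1,710,000 − 1,160,000) = 661,000 × 1,710,000 − 21,000 × 1,160,000 = 1,105,950,000,000, so EBIT = 1,105,950,000,000 ÷ 550,000 = 2,010,818.18.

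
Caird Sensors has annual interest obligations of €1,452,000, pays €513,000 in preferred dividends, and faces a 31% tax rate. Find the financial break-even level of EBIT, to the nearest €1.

€2,195,478

Grossing the preferred dividend up to pre-tax terms: €513,000 / (1 − 0.31) = €743,478.26.
Financial break-even EBIT = interest + D_p ÷ (1 − t) = €1,452,000 + €743,478.26 = €2,195,478.26.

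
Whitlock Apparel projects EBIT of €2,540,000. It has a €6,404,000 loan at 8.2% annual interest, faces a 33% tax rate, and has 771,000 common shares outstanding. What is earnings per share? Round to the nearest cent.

Pre-tax income = €2,540,000 − €525,128.00 = €2,014,872.00.
Net income = €2,014,872.00 × (1 − 0.33) = €1,349,964.24.
Per share: €1,349,964.24 / 771,000 shares = €1.75.

€1.75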